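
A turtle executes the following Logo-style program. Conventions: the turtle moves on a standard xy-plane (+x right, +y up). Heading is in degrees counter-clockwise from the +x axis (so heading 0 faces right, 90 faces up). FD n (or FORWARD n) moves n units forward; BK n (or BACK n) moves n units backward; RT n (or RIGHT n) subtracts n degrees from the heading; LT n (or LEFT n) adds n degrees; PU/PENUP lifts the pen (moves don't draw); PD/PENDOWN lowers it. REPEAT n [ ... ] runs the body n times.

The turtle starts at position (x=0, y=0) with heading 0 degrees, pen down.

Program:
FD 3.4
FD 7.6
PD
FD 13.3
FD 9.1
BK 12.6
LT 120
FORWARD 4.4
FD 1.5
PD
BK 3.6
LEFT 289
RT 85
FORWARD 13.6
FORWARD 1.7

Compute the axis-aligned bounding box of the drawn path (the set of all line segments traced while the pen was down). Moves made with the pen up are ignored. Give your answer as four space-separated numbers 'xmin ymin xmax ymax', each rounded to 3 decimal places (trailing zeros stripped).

Executing turtle program step by step:
Start: pos=(0,0), heading=0, pen down
FD 3.4: (0,0) -> (3.4,0) [heading=0, draw]
FD 7.6: (3.4,0) -> (11,0) [heading=0, draw]
PD: pen down
FD 13.3: (11,0) -> (24.3,0) [heading=0, draw]
FD 9.1: (24.3,0) -> (33.4,0) [heading=0, draw]
BK 12.6: (33.4,0) -> (20.8,0) [heading=0, draw]
LT 120: heading 0 -> 120
FD 4.4: (20.8,0) -> (18.6,3.811) [heading=120, draw]
FD 1.5: (18.6,3.811) -> (17.85,5.11) [heading=120, draw]
PD: pen down
BK 3.6: (17.85,5.11) -> (19.65,1.992) [heading=120, draw]
LT 289: heading 120 -> 49
RT 85: heading 49 -> 324
FD 13.6: (19.65,1.992) -> (30.653,-6.002) [heading=324, draw]
FD 1.7: (30.653,-6.002) -> (32.028,-7.001) [heading=324, draw]
Final: pos=(32.028,-7.001), heading=324, 10 segment(s) drawn

Segment endpoints: x in {0, 3.4, 11, 17.85, 18.6, 19.65, 20.8, 24.3, 30.653, 32.028, 33.4}, y in {-7.001, -6.002, 0, 1.992, 3.811, 5.11}
xmin=0, ymin=-7.001, xmax=33.4, ymax=5.11

Answer: 0 -7.001 33.4 5.11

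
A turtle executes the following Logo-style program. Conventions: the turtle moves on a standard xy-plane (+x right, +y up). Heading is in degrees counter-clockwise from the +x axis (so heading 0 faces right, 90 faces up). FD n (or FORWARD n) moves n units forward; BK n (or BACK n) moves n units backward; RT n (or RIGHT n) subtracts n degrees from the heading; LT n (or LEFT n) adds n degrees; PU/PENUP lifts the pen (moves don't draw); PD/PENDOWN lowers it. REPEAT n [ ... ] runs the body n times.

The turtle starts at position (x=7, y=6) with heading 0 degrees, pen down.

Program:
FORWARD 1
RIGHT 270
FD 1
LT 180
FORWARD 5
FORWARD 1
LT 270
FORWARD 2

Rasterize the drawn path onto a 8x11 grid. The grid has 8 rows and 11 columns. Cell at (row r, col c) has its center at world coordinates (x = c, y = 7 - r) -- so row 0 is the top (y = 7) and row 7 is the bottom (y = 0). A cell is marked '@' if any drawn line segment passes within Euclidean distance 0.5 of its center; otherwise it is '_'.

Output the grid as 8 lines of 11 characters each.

Segment 0: (7,6) -> (8,6)
Segment 1: (8,6) -> (8,7)
Segment 2: (8,7) -> (8,2)
Segment 3: (8,2) -> (8,1)
Segment 4: (8,1) -> (6,1)

Answer: ________@__
_______@@__
________@__
________@__
________@__
________@__
______@@@__
___________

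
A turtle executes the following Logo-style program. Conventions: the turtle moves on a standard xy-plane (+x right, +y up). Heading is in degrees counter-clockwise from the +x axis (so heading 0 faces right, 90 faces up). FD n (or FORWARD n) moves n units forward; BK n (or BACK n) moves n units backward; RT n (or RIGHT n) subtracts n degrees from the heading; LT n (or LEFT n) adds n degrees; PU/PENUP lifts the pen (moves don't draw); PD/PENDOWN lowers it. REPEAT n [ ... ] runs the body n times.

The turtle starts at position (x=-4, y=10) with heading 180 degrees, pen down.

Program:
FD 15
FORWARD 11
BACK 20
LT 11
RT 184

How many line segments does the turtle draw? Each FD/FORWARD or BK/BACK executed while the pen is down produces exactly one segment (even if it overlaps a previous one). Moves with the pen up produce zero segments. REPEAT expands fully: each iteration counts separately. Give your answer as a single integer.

Answer: 3

Derivation:
Executing turtle program step by step:
Start: pos=(-4,10), heading=180, pen down
FD 15: (-4,10) -> (-19,10) [heading=180, draw]
FD 11: (-19,10) -> (-30,10) [heading=180, draw]
BK 20: (-30,10) -> (-10,10) [heading=180, draw]
LT 11: heading 180 -> 191
RT 184: heading 191 -> 7
Final: pos=(-10,10), heading=7, 3 segment(s) drawn
Segments drawn: 3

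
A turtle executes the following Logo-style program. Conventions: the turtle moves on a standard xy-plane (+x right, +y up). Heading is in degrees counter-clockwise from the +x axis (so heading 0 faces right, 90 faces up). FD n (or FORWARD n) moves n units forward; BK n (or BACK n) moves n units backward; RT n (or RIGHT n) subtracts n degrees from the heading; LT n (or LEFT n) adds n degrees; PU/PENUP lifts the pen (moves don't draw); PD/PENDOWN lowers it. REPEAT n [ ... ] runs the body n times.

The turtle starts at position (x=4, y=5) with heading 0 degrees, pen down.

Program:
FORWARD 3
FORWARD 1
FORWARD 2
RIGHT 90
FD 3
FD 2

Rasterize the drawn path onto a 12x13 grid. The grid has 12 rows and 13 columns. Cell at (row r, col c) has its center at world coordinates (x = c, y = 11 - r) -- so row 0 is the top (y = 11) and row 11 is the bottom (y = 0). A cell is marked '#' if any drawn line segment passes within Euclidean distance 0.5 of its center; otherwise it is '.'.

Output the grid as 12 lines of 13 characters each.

Segment 0: (4,5) -> (7,5)
Segment 1: (7,5) -> (8,5)
Segment 2: (8,5) -> (10,5)
Segment 3: (10,5) -> (10,2)
Segment 4: (10,2) -> (10,0)

Answer: .............
.............
.............
.............
.............
.............
....#######..
..........#..
..........#..
..........#..
..........#..
..........#..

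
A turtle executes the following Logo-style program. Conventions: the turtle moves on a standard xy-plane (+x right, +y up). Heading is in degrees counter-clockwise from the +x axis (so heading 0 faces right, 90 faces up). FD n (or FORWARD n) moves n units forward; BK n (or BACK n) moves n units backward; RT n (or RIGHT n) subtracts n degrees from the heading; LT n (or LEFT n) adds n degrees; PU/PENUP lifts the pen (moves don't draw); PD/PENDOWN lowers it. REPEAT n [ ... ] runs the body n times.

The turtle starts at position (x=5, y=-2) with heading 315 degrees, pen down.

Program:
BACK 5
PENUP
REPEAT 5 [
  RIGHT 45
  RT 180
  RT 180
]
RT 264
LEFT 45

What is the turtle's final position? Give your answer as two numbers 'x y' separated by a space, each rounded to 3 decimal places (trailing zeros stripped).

Answer: 1.464 1.536

Derivation:
Executing turtle program step by step:
Start: pos=(5,-2), heading=315, pen down
BK 5: (5,-2) -> (1.464,1.536) [heading=315, draw]
PU: pen up
REPEAT 5 [
  -- iteration 1/5 --
  RT 45: heading 315 -> 270
  RT 180: heading 270 -> 90
  RT 180: heading 90 -> 270
  -- iteration 2/5 --
  RT 45: heading 270 -> 225
  RT 180: heading 225 -> 45
  RT 180: heading 45 -> 225
  -- iteration 3/5 --
  RT 45: heading 225 -> 180
  RT 180: heading 180 -> 0
  RT 180: heading 0 -> 180
  -- iteration 4/5 --
  RT 45: heading 180 -> 135
  RT 180: heading 135 -> 315
  RT 180: heading 315 -> 135
  -- iteration 5/5 --
  RT 45: heading 135 -> 90
  RT 180: heading 90 -> 270
  RT 180: heading 270 -> 90
]
RT 264: heading 90 -> 186
LT 45: heading 186 -> 231
Final: pos=(1.464,1.536), heading=231, 1 segment(s) drawn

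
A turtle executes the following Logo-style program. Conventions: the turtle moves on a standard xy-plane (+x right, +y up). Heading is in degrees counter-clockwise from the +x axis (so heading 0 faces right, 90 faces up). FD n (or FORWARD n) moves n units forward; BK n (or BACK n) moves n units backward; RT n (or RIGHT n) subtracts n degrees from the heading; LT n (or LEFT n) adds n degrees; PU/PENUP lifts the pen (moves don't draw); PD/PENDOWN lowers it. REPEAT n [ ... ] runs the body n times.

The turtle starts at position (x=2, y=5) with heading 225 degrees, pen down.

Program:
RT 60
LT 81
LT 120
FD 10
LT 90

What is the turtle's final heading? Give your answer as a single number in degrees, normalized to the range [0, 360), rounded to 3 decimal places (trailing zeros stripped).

Answer: 96

Derivation:
Executing turtle program step by step:
Start: pos=(2,5), heading=225, pen down
RT 60: heading 225 -> 165
LT 81: heading 165 -> 246
LT 120: heading 246 -> 6
FD 10: (2,5) -> (11.945,6.045) [heading=6, draw]
LT 90: heading 6 -> 96
Final: pos=(11.945,6.045), heading=96, 1 segment(s) drawn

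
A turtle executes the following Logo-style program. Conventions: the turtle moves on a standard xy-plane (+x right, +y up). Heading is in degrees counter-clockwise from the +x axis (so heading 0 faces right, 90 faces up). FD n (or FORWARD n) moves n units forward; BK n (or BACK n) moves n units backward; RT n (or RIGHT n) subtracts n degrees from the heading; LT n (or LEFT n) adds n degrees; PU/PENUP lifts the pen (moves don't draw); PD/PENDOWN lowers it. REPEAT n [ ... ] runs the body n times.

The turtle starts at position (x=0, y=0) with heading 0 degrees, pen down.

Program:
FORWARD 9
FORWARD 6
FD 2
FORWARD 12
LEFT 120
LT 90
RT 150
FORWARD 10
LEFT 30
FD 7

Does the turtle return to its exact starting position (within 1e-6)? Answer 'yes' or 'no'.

Answer: no

Derivation:
Executing turtle program step by step:
Start: pos=(0,0), heading=0, pen down
FD 9: (0,0) -> (9,0) [heading=0, draw]
FD 6: (9,0) -> (15,0) [heading=0, draw]
FD 2: (15,0) -> (17,0) [heading=0, draw]
FD 12: (17,0) -> (29,0) [heading=0, draw]
LT 120: heading 0 -> 120
LT 90: heading 120 -> 210
RT 150: heading 210 -> 60
FD 10: (29,0) -> (34,8.66) [heading=60, draw]
LT 30: heading 60 -> 90
FD 7: (34,8.66) -> (34,15.66) [heading=90, draw]
Final: pos=(34,15.66), heading=90, 6 segment(s) drawn

Start position: (0, 0)
Final position: (34, 15.66)
Distance = 37.433; >= 1e-6 -> NOT closed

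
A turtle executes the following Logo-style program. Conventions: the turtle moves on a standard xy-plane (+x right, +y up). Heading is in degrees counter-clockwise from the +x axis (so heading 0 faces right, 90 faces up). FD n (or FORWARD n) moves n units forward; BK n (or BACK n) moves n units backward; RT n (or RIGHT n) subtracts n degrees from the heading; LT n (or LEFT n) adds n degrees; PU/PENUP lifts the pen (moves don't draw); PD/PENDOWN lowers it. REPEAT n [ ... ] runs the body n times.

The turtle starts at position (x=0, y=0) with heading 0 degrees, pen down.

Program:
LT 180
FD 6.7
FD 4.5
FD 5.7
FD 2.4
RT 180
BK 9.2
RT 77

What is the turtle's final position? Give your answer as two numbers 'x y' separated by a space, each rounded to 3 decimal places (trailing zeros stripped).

Executing turtle program step by step:
Start: pos=(0,0), heading=0, pen down
LT 180: heading 0 -> 180
FD 6.7: (0,0) -> (-6.7,0) [heading=180, draw]
FD 4.5: (-6.7,0) -> (-11.2,0) [heading=180, draw]
FD 5.7: (-11.2,0) -> (-16.9,0) [heading=180, draw]
FD 2.4: (-16.9,0) -> (-19.3,0) [heading=180, draw]
RT 180: heading 180 -> 0
BK 9.2: (-19.3,0) -> (-28.5,0) [heading=0, draw]
RT 77: heading 0 -> 283
Final: pos=(-28.5,0), heading=283, 5 segment(s) drawn

Answer: -28.5 0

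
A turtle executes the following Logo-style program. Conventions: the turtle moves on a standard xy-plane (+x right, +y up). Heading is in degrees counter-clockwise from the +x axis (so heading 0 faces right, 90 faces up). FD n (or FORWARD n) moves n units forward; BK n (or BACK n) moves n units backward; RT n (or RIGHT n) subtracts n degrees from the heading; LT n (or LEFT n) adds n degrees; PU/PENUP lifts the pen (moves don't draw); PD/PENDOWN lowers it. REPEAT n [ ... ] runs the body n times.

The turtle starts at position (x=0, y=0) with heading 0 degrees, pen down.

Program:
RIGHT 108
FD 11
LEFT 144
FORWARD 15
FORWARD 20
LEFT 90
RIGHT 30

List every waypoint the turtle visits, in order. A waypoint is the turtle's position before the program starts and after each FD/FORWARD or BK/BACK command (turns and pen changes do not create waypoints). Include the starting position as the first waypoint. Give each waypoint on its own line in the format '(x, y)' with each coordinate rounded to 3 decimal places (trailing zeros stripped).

Answer: (0, 0)
(-3.399, -10.462)
(8.736, -1.645)
(24.916, 10.111)

Derivation:
Executing turtle program step by step:
Start: pos=(0,0), heading=0, pen down
RT 108: heading 0 -> 252
FD 11: (0,0) -> (-3.399,-10.462) [heading=252, draw]
LT 144: heading 252 -> 36
FD 15: (-3.399,-10.462) -> (8.736,-1.645) [heading=36, draw]
FD 20: (8.736,-1.645) -> (24.916,10.111) [heading=36, draw]
LT 90: heading 36 -> 126
RT 30: heading 126 -> 96
Final: pos=(24.916,10.111), heading=96, 3 segment(s) drawn
Waypoints (4 total):
(0, 0)
(-3.399, -10.462)
(8.736, -1.645)
(24.916, 10.111)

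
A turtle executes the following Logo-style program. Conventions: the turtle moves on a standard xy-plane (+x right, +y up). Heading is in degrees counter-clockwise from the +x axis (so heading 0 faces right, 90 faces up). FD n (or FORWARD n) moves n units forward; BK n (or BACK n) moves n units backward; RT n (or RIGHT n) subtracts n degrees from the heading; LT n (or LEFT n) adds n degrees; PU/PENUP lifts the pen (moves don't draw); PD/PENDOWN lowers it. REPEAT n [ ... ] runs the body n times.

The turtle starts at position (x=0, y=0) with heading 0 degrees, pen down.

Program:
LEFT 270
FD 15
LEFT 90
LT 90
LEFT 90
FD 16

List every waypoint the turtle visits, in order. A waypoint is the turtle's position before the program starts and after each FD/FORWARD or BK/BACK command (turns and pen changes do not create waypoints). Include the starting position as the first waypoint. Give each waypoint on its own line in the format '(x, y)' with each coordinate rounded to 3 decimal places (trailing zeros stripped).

Executing turtle program step by step:
Start: pos=(0,0), heading=0, pen down
LT 270: heading 0 -> 270
FD 15: (0,0) -> (0,-15) [heading=270, draw]
LT 90: heading 270 -> 0
LT 90: heading 0 -> 90
LT 90: heading 90 -> 180
FD 16: (0,-15) -> (-16,-15) [heading=180, draw]
Final: pos=(-16,-15), heading=180, 2 segment(s) drawn
Waypoints (3 total):
(0, 0)
(0, -15)
(-16, -15)

Answer: (0, 0)
(0, -15)
(-16, -15)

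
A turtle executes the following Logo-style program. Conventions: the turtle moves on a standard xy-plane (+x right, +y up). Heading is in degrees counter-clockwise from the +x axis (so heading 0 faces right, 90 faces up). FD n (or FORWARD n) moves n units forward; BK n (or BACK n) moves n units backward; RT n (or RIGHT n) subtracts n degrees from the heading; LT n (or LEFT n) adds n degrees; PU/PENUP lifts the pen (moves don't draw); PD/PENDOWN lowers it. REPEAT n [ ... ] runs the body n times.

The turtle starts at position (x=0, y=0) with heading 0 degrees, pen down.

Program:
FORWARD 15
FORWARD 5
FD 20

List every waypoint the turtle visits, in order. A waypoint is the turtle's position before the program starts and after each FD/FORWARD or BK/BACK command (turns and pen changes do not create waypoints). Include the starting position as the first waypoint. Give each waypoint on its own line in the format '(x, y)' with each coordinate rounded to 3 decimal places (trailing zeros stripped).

Answer: (0, 0)
(15, 0)
(20, 0)
(40, 0)

Derivation:
Executing turtle program step by step:
Start: pos=(0,0), heading=0, pen down
FD 15: (0,0) -> (15,0) [heading=0, draw]
FD 5: (15,0) -> (20,0) [heading=0, draw]
FD 20: (20,0) -> (40,0) [heading=0, draw]
Final: pos=(40,0), heading=0, 3 segment(s) drawn
Waypoints (4 total):
(0, 0)
(15, 0)
(20, 0)
(40, 0)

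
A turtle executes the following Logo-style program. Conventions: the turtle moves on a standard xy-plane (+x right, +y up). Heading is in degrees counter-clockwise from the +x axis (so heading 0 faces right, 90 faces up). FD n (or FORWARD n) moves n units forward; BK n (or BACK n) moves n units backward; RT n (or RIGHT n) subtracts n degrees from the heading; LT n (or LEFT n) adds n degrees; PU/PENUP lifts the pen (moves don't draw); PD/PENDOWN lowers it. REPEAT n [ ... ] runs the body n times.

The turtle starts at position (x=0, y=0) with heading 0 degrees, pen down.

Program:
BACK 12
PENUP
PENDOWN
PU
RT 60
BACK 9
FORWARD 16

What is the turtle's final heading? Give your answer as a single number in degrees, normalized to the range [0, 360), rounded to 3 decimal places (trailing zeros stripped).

Answer: 300

Derivation:
Executing turtle program step by step:
Start: pos=(0,0), heading=0, pen down
BK 12: (0,0) -> (-12,0) [heading=0, draw]
PU: pen up
PD: pen down
PU: pen up
RT 60: heading 0 -> 300
BK 9: (-12,0) -> (-16.5,7.794) [heading=300, move]
FD 16: (-16.5,7.794) -> (-8.5,-6.062) [heading=300, move]
Final: pos=(-8.5,-6.062), heading=300, 1 segment(s) drawn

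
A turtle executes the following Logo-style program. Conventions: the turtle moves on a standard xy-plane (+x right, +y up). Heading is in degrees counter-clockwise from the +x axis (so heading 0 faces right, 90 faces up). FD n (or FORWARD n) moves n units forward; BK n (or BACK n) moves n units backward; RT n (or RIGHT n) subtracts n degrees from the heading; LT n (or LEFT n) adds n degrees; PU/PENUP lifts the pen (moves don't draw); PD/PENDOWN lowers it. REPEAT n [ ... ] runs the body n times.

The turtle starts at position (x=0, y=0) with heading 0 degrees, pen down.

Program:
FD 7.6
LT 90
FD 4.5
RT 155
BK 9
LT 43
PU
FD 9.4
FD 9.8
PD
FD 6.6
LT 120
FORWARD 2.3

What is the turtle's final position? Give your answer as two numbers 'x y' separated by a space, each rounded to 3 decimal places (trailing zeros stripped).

Answer: 27.398 5.27

Derivation:
Executing turtle program step by step:
Start: pos=(0,0), heading=0, pen down
FD 7.6: (0,0) -> (7.6,0) [heading=0, draw]
LT 90: heading 0 -> 90
FD 4.5: (7.6,0) -> (7.6,4.5) [heading=90, draw]
RT 155: heading 90 -> 295
BK 9: (7.6,4.5) -> (3.796,12.657) [heading=295, draw]
LT 43: heading 295 -> 338
PU: pen up
FD 9.4: (3.796,12.657) -> (12.512,9.135) [heading=338, move]
FD 9.8: (12.512,9.135) -> (21.598,5.464) [heading=338, move]
PD: pen down
FD 6.6: (21.598,5.464) -> (27.718,2.992) [heading=338, draw]
LT 120: heading 338 -> 98
FD 2.3: (27.718,2.992) -> (27.398,5.27) [heading=98, draw]
Final: pos=(27.398,5.27), heading=98, 5 segment(s) drawn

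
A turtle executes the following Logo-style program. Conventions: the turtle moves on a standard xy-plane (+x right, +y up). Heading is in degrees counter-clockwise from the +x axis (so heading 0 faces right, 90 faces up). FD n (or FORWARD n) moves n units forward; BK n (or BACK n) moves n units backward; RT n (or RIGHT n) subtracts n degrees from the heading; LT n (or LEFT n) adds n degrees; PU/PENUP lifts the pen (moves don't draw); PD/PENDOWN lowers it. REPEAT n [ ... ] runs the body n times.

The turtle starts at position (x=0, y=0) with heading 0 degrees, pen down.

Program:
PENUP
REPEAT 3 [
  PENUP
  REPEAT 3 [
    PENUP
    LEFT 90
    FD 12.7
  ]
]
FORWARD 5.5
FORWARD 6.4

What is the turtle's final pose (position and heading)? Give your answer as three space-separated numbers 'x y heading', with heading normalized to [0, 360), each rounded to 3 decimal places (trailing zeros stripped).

Answer: 0 24.6 90

Derivation:
Executing turtle program step by step:
Start: pos=(0,0), heading=0, pen down
PU: pen up
REPEAT 3 [
  -- iteration 1/3 --
  PU: pen up
  REPEAT 3 [
    -- iteration 1/3 --
    PU: pen up
    LT 90: heading 0 -> 90
    FD 12.7: (0,0) -> (0,12.7) [heading=90, move]
    -- iteration 2/3 --
    PU: pen up
    LT 90: heading 90 -> 180
    FD 12.7: (0,12.7) -> (-12.7,12.7) [heading=180, move]
    -- iteration 3/3 --
    PU: pen up
    LT 90: heading 180 -> 270
    FD 12.7: (-12.7,12.7) -> (-12.7,0) [heading=270, move]
  ]
  -- iteration 2/3 --
  PU: pen up
  REPEAT 3 [
    -- iteration 1/3 --
    PU: pen up
    LT 90: heading 270 -> 0
    FD 12.7: (-12.7,0) -> (0,0) [heading=0, move]
    -- iteration 2/3 --
    PU: pen up
    LT 90: heading 0 -> 90
    FD 12.7: (0,0) -> (0,12.7) [heading=90, move]
    -- iteration 3/3 --
    PU: pen up
    LT 90: heading 90 -> 180
    FD 12.7: (0,12.7) -> (-12.7,12.7) [heading=180, move]
  ]
  -- iteration 3/3 --
  PU: pen up
  REPEAT 3 [
    -- iteration 1/3 --
    PU: pen up
    LT 90: heading 180 -> 270
    FD 12.7: (-12.7,12.7) -> (-12.7,0) [heading=270, move]
    -- iteration 2/3 --
    PU: pen up
    LT 90: heading 270 -> 0
    FD 12.7: (-12.7,0) -> (0,0) [heading=0, move]
    -- iteration 3/3 --
    PU: pen up
    LT 90: heading 0 -> 90
    FD 12.7: (0,0) -> (0,12.7) [heading=90, move]
  ]
]
FD 5.5: (0,12.7) -> (0,18.2) [heading=90, move]
FD 6.4: (0,18.2) -> (0,24.6) [heading=90, move]
Final: pos=(0,24.6), heading=90, 0 segment(s) drawn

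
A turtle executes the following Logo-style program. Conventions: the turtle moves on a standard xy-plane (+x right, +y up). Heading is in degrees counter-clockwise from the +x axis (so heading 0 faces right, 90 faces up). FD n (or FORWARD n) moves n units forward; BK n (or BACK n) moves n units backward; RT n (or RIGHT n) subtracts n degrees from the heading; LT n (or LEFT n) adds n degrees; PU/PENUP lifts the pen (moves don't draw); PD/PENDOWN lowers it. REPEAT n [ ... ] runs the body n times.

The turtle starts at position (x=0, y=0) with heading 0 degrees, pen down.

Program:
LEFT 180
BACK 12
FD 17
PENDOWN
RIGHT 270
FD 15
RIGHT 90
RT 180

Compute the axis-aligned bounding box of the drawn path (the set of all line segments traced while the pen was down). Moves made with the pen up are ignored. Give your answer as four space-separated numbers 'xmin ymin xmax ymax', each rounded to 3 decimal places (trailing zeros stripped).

Executing turtle program step by step:
Start: pos=(0,0), heading=0, pen down
LT 180: heading 0 -> 180
BK 12: (0,0) -> (12,0) [heading=180, draw]
FD 17: (12,0) -> (-5,0) [heading=180, draw]
PD: pen down
RT 270: heading 180 -> 270
FD 15: (-5,0) -> (-5,-15) [heading=270, draw]
RT 90: heading 270 -> 180
RT 180: heading 180 -> 0
Final: pos=(-5,-15), heading=0, 3 segment(s) drawn

Segment endpoints: x in {-5, -5, 0, 12}, y in {-15, 0, 0, 0}
xmin=-5, ymin=-15, xmax=12, ymax=0

Answer: -5 -15 12 0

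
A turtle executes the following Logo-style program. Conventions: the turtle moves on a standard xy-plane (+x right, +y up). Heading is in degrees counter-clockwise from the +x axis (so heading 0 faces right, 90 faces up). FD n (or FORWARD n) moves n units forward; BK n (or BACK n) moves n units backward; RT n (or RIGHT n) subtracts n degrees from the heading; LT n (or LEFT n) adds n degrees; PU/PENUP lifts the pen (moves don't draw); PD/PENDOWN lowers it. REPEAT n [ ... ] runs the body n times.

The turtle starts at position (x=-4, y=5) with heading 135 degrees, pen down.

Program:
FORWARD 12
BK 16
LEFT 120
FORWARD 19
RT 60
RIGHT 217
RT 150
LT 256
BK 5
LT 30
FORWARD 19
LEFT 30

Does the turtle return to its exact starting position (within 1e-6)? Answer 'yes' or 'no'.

Answer: no

Derivation:
Executing turtle program step by step:
Start: pos=(-4,5), heading=135, pen down
FD 12: (-4,5) -> (-12.485,13.485) [heading=135, draw]
BK 16: (-12.485,13.485) -> (-1.172,2.172) [heading=135, draw]
LT 120: heading 135 -> 255
FD 19: (-1.172,2.172) -> (-6.089,-16.181) [heading=255, draw]
RT 60: heading 255 -> 195
RT 217: heading 195 -> 338
RT 150: heading 338 -> 188
LT 256: heading 188 -> 84
BK 5: (-6.089,-16.181) -> (-6.612,-21.154) [heading=84, draw]
LT 30: heading 84 -> 114
FD 19: (-6.612,-21.154) -> (-14.34,-3.796) [heading=114, draw]
LT 30: heading 114 -> 144
Final: pos=(-14.34,-3.796), heading=144, 5 segment(s) drawn

Start position: (-4, 5)
Final position: (-14.34, -3.796)
Distance = 13.575; >= 1e-6 -> NOT closed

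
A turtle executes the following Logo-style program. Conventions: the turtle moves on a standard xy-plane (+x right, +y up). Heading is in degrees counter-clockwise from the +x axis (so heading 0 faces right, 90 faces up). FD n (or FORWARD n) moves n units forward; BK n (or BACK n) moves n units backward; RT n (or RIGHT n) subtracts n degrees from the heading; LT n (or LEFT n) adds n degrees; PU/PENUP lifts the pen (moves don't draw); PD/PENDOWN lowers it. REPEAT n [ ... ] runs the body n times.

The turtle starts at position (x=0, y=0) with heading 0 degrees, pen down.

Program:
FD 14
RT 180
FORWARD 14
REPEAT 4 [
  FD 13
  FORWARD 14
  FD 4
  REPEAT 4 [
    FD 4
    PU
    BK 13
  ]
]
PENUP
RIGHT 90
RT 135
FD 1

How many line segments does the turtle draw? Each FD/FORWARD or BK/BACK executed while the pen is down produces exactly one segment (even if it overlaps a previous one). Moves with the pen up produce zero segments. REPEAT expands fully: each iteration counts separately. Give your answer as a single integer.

Answer: 6

Derivation:
Executing turtle program step by step:
Start: pos=(0,0), heading=0, pen down
FD 14: (0,0) -> (14,0) [heading=0, draw]
RT 180: heading 0 -> 180
FD 14: (14,0) -> (0,0) [heading=180, draw]
REPEAT 4 [
  -- iteration 1/4 --
  FD 13: (0,0) -> (-13,0) [heading=180, draw]
  FD 14: (-13,0) -> (-27,0) [heading=180, draw]
  FD 4: (-27,0) -> (-31,0) [heading=180, draw]
  REPEAT 4 [
    -- iteration 1/4 --
    FD 4: (-31,0) -> (-35,0) [heading=180, draw]
    PU: pen up
    BK 13: (-35,0) -> (-22,0) [heading=180, move]
    -- iteration 2/4 --
    FD 4: (-22,0) -> (-26,0) [heading=180, move]
    PU: pen up
    BK 13: (-26,0) -> (-13,0) [heading=180, move]
    -- iteration 3/4 --
    FD 4: (-13,0) -> (-17,0) [heading=180, move]
    PU: pen up
    BK 13: (-17,0) -> (-4,0) [heading=180, move]
    -- iteration 4/4 --
    FD 4: (-4,0) -> (-8,0) [heading=180, move]
    PU: pen up
    BK 13: (-8,0) -> (5,0) [heading=180, move]
  ]
  -- iteration 2/4 --
  FD 13: (5,0) -> (-8,0) [heading=180, move]
  FD 14: (-8,0) -> (-22,0) [heading=180, move]
  FD 4: (-22,0) -> (-26,0) [heading=180, move]
  REPEAT 4 [
    -- iteration 1/4 --
    FD 4: (-26,0) -> (-30,0) [heading=180, move]
    PU: pen up
    BK 13: (-30,0) -> (-17,0) [heading=180, move]
    -- iteration 2/4 --
    FD 4: (-17,0) -> (-21,0) [heading=180, move]
    PU: pen up
    BK 13: (-21,0) -> (-8,0) [heading=180, move]
    -- iteration 3/4 --
    FD 4: (-8,0) -> (-12,0) [heading=180, move]
    PU: pen up
    BK 13: (-12,0) -> (1,0) [heading=180, move]
    -- iteration 4/4 --
    FD 4: (1,0) -> (-3,0) [heading=180, move]
    PU: pen up
    BK 13: (-3,0) -> (10,0) [heading=180, move]
  ]
  -- iteration 3/4 --
  FD 13: (10,0) -> (-3,0) [heading=180, move]
  FD 14: (-3,0) -> (-17,0) [heading=180, move]
  FD 4: (-17,0) -> (-21,0) [heading=180, move]
  REPEAT 4 [
    -- iteration 1/4 --
    FD 4: (-21,0) -> (-25,0) [heading=180, move]
    PU: pen up
    BK 13: (-25,0) -> (-12,0) [heading=180, move]
    -- iteration 2/4 --
    FD 4: (-12,0) -> (-16,0) [heading=180, move]
    PU: pen up
    BK 13: (-16,0) -> (-3,0) [heading=180, move]
    -- iteration 3/4 --
    FD 4: (-3,0) -> (-7,0) [heading=180, move]
    PU: pen up
    BK 13: (-7,0) -> (6,0) [heading=180, move]
    -- iteration 4/4 --
    FD 4: (6,0) -> (2,0) [heading=180, move]
    PU: pen up
    BK 13: (2,0) -> (15,0) [heading=180, move]
  ]
  -- iteration 4/4 --
  FD 13: (15,0) -> (2,0) [heading=180, move]
  FD 14: (2,0) -> (-12,0) [heading=180, move]
  FD 4: (-12,0) -> (-16,0) [heading=180, move]
  REPEAT 4 [
    -- iteration 1/4 --
    FD 4: (-16,0) -> (-20,0) [heading=180, move]
    PU: pen up
    BK 13: (-20,0) -> (-7,0) [heading=180, move]
    -- iteration 2/4 --
    FD 4: (-7,0) -> (-11,0) [heading=180, move]
    PU: pen up
    BK 13: (-11,0) -> (2,0) [heading=180, move]
    -- iteration 3/4 --
    FD 4: (2,0) -> (-2,0) [heading=180, move]
    PU: pen up
    BK 13: (-2,0) -> (11,0) [heading=180, move]
    -- iteration 4/4 --
    FD 4: (11,0) -> (7,0) [heading=180, move]
    PU: pen up
    BK 13: (7,0) -> (20,0) [heading=180, move]
  ]
]
PU: pen up
RT 90: heading 180 -> 90
RT 135: heading 90 -> 315
FD 1: (20,0) -> (20.707,-0.707) [heading=315, move]
Final: pos=(20.707,-0.707), heading=315, 6 segment(s) drawn
Segments drawn: 6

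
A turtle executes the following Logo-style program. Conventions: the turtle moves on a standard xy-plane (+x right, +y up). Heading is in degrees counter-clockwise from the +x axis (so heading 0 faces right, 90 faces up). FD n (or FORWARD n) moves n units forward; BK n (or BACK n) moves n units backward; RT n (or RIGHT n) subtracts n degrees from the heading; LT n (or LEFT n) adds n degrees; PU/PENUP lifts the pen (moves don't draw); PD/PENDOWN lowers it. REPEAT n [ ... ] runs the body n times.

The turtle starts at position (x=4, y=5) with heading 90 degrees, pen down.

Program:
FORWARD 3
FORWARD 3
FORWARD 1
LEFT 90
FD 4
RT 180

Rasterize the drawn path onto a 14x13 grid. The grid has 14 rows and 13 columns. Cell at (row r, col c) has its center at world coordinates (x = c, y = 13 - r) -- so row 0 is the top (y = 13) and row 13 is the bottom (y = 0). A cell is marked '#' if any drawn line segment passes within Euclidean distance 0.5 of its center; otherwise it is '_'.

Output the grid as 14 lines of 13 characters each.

Segment 0: (4,5) -> (4,8)
Segment 1: (4,8) -> (4,11)
Segment 2: (4,11) -> (4,12)
Segment 3: (4,12) -> (0,12)

Answer: _____________
#####________
____#________
____#________
____#________
____#________
____#________
____#________
____#________
_____________
_____________
_____________
_____________
_____________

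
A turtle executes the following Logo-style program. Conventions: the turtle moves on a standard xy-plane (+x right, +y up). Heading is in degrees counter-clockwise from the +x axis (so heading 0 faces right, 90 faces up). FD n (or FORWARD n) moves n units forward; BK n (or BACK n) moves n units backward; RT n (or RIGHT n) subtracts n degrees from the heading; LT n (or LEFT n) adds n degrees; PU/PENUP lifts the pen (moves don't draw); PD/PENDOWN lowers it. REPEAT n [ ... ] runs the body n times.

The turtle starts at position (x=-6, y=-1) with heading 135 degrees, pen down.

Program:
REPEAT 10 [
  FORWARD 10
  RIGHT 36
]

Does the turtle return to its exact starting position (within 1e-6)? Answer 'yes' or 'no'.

Answer: yes

Derivation:
Executing turtle program step by step:
Start: pos=(-6,-1), heading=135, pen down
REPEAT 10 [
  -- iteration 1/10 --
  FD 10: (-6,-1) -> (-13.071,6.071) [heading=135, draw]
  RT 36: heading 135 -> 99
  -- iteration 2/10 --
  FD 10: (-13.071,6.071) -> (-14.635,15.948) [heading=99, draw]
  RT 36: heading 99 -> 63
  -- iteration 3/10 --
  FD 10: (-14.635,15.948) -> (-10.096,24.858) [heading=63, draw]
  RT 36: heading 63 -> 27
  -- iteration 4/10 --
  FD 10: (-10.096,24.858) -> (-1.185,29.398) [heading=27, draw]
  RT 36: heading 27 -> 351
  -- iteration 5/10 --
  FD 10: (-1.185,29.398) -> (8.691,27.834) [heading=351, draw]
  RT 36: heading 351 -> 315
  -- iteration 6/10 --
  FD 10: (8.691,27.834) -> (15.763,20.763) [heading=315, draw]
  RT 36: heading 315 -> 279
  -- iteration 7/10 --
  FD 10: (15.763,20.763) -> (17.327,10.886) [heading=279, draw]
  RT 36: heading 279 -> 243
  -- iteration 8/10 --
  FD 10: (17.327,10.886) -> (12.787,1.976) [heading=243, draw]
  RT 36: heading 243 -> 207
  -- iteration 9/10 --
  FD 10: (12.787,1.976) -> (3.877,-2.564) [heading=207, draw]
  RT 36: heading 207 -> 171
  -- iteration 10/10 --
  FD 10: (3.877,-2.564) -> (-6,-1) [heading=171, draw]
  RT 36: heading 171 -> 135
]
Final: pos=(-6,-1), heading=135, 10 segment(s) drawn

Start position: (-6, -1)
Final position: (-6, -1)
Distance = 0; < 1e-6 -> CLOSED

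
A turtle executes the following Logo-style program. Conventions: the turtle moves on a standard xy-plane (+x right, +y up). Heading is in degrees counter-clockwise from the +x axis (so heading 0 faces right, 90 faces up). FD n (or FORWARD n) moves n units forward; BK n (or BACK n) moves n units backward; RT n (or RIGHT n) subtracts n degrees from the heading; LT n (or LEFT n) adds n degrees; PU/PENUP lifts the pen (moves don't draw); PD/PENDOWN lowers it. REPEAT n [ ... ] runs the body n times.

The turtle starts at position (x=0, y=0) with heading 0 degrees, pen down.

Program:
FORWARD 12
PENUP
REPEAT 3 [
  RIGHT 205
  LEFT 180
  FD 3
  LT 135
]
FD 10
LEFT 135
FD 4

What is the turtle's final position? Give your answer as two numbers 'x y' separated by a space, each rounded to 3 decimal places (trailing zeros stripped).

Answer: 19.708 -0.192

Derivation:
Executing turtle program step by step:
Start: pos=(0,0), heading=0, pen down
FD 12: (0,0) -> (12,0) [heading=0, draw]
PU: pen up
REPEAT 3 [
  -- iteration 1/3 --
  RT 205: heading 0 -> 155
  LT 180: heading 155 -> 335
  FD 3: (12,0) -> (14.719,-1.268) [heading=335, move]
  LT 135: heading 335 -> 110
  -- iteration 2/3 --
  RT 205: heading 110 -> 265
  LT 180: heading 265 -> 85
  FD 3: (14.719,-1.268) -> (14.98,1.721) [heading=85, move]
  LT 135: heading 85 -> 220
  -- iteration 3/3 --
  RT 205: heading 220 -> 15
  LT 180: heading 15 -> 195
  FD 3: (14.98,1.721) -> (12.083,0.944) [heading=195, move]
  LT 135: heading 195 -> 330
]
FD 10: (12.083,0.944) -> (20.743,-4.056) [heading=330, move]
LT 135: heading 330 -> 105
FD 4: (20.743,-4.056) -> (19.708,-0.192) [heading=105, move]
Final: pos=(19.708,-0.192), heading=105, 1 segment(s) drawn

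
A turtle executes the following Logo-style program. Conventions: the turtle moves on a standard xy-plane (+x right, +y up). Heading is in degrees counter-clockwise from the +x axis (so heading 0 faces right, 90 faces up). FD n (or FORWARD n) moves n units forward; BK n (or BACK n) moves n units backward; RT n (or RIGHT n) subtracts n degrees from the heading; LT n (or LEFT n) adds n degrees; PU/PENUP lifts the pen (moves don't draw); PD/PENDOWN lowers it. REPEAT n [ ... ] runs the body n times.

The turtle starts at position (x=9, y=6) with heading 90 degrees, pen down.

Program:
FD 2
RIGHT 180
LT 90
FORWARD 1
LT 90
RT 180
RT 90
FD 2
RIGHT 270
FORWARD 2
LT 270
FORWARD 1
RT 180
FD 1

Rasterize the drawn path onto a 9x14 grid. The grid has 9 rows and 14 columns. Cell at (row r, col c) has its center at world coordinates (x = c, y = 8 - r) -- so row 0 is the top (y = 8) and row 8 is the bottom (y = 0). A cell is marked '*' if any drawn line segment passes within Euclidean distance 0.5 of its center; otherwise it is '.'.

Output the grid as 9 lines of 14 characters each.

Segment 0: (9,6) -> (9,8)
Segment 1: (9,8) -> (10,8)
Segment 2: (10,8) -> (8,8)
Segment 3: (8,8) -> (8,6)
Segment 4: (8,6) -> (7,6)
Segment 5: (7,6) -> (8,6)

Answer: ........***...
........**....
.......***....
..............
..............
..............
..............
..............
..............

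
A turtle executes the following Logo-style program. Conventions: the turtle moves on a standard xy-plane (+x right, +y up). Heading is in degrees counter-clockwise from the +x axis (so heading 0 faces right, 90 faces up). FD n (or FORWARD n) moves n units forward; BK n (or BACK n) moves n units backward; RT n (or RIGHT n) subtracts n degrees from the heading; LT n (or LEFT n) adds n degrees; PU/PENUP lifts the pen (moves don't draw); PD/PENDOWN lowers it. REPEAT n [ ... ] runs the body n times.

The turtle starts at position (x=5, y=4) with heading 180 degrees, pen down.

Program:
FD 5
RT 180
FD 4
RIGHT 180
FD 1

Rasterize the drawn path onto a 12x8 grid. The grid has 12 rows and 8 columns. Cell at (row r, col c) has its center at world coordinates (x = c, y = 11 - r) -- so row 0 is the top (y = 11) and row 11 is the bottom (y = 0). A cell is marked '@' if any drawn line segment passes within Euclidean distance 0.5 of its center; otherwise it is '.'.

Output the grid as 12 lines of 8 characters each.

Answer: ........
........
........
........
........
........
........
@@@@@@..
........
........
........
........

Derivation:
Segment 0: (5,4) -> (0,4)
Segment 1: (0,4) -> (4,4)
Segment 2: (4,4) -> (3,4)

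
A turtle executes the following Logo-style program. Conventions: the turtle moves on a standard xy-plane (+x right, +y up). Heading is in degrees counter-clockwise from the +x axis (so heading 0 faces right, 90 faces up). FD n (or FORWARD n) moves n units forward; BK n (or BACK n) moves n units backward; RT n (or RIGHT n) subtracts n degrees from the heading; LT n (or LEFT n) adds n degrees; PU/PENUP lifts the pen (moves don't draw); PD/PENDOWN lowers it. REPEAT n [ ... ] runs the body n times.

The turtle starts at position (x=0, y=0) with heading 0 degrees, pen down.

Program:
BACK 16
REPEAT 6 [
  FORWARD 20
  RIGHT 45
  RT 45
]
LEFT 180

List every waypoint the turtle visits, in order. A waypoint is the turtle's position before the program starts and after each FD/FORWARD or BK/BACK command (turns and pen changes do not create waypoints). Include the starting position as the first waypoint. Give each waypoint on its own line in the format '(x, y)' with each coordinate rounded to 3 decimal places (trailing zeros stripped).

Answer: (0, 0)
(-16, 0)
(4, 0)
(4, -20)
(-16, -20)
(-16, 0)
(4, 0)
(4, -20)

Derivation:
Executing turtle program step by step:
Start: pos=(0,0), heading=0, pen down
BK 16: (0,0) -> (-16,0) [heading=0, draw]
REPEAT 6 [
  -- iteration 1/6 --
  FD 20: (-16,0) -> (4,0) [heading=0, draw]
  RT 45: heading 0 -> 315
  RT 45: heading 315 -> 270
  -- iteration 2/6 --
  FD 20: (4,0) -> (4,-20) [heading=270, draw]
  RT 45: heading 270 -> 225
  RT 45: heading 225 -> 180
  -- iteration 3/6 --
  FD 20: (4,-20) -> (-16,-20) [heading=180, draw]
  RT 45: heading 180 -> 135
  RT 45: heading 135 -> 90
  -- iteration 4/6 --
  FD 20: (-16,-20) -> (-16,0) [heading=90, draw]
  RT 45: heading 90 -> 45
  RT 45: heading 45 -> 0
  -- iteration 5/6 --
  FD 20: (-16,0) -> (4,0) [heading=0, draw]
  RT 45: heading 0 -> 315
  RT 45: heading 315 -> 270
  -- iteration 6/6 --
  FD 20: (4,0) -> (4,-20) [heading=270, draw]
  RT 45: heading 270 -> 225
  RT 45: heading 225 -> 180
]
LT 180: heading 180 -> 0
Final: pos=(4,-20), heading=0, 7 segment(s) drawn
Waypoints (8 total):
(0, 0)
(-16, 0)
(4, 0)
(4, -20)
(-16, -20)
(-16, 0)
(4, 0)
(4, -20)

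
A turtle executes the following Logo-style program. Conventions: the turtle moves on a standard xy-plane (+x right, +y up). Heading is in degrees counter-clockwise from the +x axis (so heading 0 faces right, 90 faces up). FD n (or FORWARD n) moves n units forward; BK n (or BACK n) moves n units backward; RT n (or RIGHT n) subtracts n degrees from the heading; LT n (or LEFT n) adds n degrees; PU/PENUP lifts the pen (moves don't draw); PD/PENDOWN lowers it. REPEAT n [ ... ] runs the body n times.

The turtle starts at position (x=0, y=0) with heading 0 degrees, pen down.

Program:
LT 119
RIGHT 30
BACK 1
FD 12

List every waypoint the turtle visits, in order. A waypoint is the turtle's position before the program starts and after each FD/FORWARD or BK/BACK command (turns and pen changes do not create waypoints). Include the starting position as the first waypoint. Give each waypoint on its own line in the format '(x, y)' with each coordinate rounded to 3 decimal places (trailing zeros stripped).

Executing turtle program step by step:
Start: pos=(0,0), heading=0, pen down
LT 119: heading 0 -> 119
RT 30: heading 119 -> 89
BK 1: (0,0) -> (-0.017,-1) [heading=89, draw]
FD 12: (-0.017,-1) -> (0.192,10.998) [heading=89, draw]
Final: pos=(0.192,10.998), heading=89, 2 segment(s) drawn
Waypoints (3 total):
(0, 0)
(-0.017, -1)
(0.192, 10.998)

Answer: (0, 0)
(-0.017, -1)
(0.192, 10.998)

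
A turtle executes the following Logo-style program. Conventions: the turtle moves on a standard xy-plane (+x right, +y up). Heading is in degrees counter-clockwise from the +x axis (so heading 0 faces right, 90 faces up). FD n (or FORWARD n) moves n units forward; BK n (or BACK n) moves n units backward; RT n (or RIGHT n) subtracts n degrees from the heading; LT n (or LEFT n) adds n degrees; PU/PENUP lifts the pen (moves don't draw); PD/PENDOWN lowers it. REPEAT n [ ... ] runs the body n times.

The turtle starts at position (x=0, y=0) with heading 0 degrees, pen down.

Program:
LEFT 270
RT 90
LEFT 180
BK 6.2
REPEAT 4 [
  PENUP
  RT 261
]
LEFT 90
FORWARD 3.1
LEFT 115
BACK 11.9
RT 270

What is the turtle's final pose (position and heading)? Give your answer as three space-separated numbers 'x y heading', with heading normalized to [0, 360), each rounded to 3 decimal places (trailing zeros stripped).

Executing turtle program step by step:
Start: pos=(0,0), heading=0, pen down
LT 270: heading 0 -> 270
RT 90: heading 270 -> 180
LT 180: heading 180 -> 0
BK 6.2: (0,0) -> (-6.2,0) [heading=0, draw]
REPEAT 4 [
  -- iteration 1/4 --
  PU: pen up
  RT 261: heading 0 -> 99
  -- iteration 2/4 --
  PU: pen up
  RT 261: heading 99 -> 198
  -- iteration 3/4 --
  PU: pen up
  RT 261: heading 198 -> 297
  -- iteration 4/4 --
  PU: pen up
  RT 261: heading 297 -> 36
]
LT 90: heading 36 -> 126
FD 3.1: (-6.2,0) -> (-8.022,2.508) [heading=126, move]
LT 115: heading 126 -> 241
BK 11.9: (-8.022,2.508) -> (-2.253,12.916) [heading=241, move]
RT 270: heading 241 -> 331
Final: pos=(-2.253,12.916), heading=331, 1 segment(s) drawn

Answer: -2.253 12.916 331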